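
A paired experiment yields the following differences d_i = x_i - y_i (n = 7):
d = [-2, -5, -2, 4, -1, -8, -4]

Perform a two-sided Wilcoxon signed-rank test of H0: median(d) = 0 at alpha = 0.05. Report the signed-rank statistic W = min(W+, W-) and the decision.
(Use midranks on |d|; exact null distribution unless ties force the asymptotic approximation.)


Step 1: Drop any zero differences (none here) and take |d_i|.
|d| = [2, 5, 2, 4, 1, 8, 4]
Step 2: Midrank |d_i| (ties get averaged ranks).
ranks: |2|->2.5, |5|->6, |2|->2.5, |4|->4.5, |1|->1, |8|->7, |4|->4.5
Step 3: Attach original signs; sum ranks with positive sign and with negative sign.
W+ = 4.5 = 4.5
W- = 2.5 + 6 + 2.5 + 1 + 7 + 4.5 = 23.5
(Check: W+ + W- = 28 should equal n(n+1)/2 = 28.)
Step 4: Test statistic W = min(W+, W-) = 4.5.
Step 5: Ties in |d|, so use the tie-corrected normal approximation.
        E[W] = n(n+1)/4 = 7*8/4 = 14.
        Tie groups: |d|=2 (t=2), |d|=4 (t=2); sum(t^3 - t) = 12.
        Var[W] = n(n+1)(2n+1)/24 - sum(t^3-t)/48 = 840/24 - 12/48 = 34.75.
        z = (W - E[W]) / sqrt(Var[W]) = (4.5 - 14) / 5.8949 = -1.6116.
        Two-sided p = 2*Phi(z) = 0.107058.
Step 6: alpha = 0.05. fail to reject H0.

W+ = 4.5, W- = 23.5, W = min = 4.5, p = 0.107058, fail to reject H0.


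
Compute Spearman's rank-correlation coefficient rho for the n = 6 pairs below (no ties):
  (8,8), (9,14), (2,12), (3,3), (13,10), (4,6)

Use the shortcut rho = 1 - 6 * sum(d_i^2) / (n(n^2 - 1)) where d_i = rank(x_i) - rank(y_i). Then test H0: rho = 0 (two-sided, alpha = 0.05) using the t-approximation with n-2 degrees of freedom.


Step 1: Rank x and y separately (midranks; no ties here).
rank(x): 8->4, 9->5, 2->1, 3->2, 13->6, 4->3
rank(y): 8->3, 14->6, 12->5, 3->1, 10->4, 6->2
Step 2: d_i = R_x(i) - R_y(i); compute d_i^2.
  (4-3)^2=1, (5-6)^2=1, (1-5)^2=16, (2-1)^2=1, (6-4)^2=4, (3-2)^2=1
sum(d^2) = 24.
Step 3: rho = 1 - 6*24 / (6*(6^2 - 1)) = 1 - 144/210 = 0.314286.
Step 4: Under H0, t = rho * sqrt((n-2)/(1-rho^2)) = 0.6621 ~ t(4).
Step 5: Two-sided p-value from the t-distribution with 4 df = 0.544093.
Step 6: alpha = 0.05. fail to reject H0.

rho = 0.3143, p = 0.544093, fail to reject H0 at alpha = 0.05.


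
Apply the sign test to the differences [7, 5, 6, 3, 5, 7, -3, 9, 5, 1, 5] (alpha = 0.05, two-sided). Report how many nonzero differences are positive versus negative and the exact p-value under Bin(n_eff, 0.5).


Step 1: Discard zero differences. Original n = 11; n_eff = number of nonzero differences = 11.
Nonzero differences (with sign): +7, +5, +6, +3, +5, +7, -3, +9, +5, +1, +5
Step 2: Count signs: positive = 10, negative = 1.
Step 3: Under H0: P(positive) = 0.5, so the number of positives S ~ Bin(11, 0.5).
Step 4: Two-sided exact p-value = sum of Bin(11,0.5) probabilities at or below the observed probability = 0.011719.
Step 5: alpha = 0.05. reject H0.

n_eff = 11, pos = 10, neg = 1, p = 0.011719, reject H0.


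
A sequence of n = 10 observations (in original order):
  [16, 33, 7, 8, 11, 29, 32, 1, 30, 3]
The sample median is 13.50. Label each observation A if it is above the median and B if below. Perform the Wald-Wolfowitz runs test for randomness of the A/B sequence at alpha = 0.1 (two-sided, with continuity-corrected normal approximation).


Step 1: Compute median = 13.50; label A = above, B = below.
Labels in order: AABBBAABAB  (n_A = 5, n_B = 5)
Step 2: Count runs R = 6.
Step 3: Under H0 (random ordering), E[R] = 2*n_A*n_B/(n_A+n_B) + 1 = 2*5*5/10 + 1 = 6.0000.
        Var[R] = 2*n_A*n_B*(2*n_A*n_B - n_A - n_B) / ((n_A+n_B)^2 * (n_A+n_B-1)) = 2000/900 = 2.2222.
        SD[R] = 1.4907.
Step 4: R = E[R], so z = 0 with no continuity correction.
Step 5: Two-sided p-value via normal approximation = 2*(1 - Phi(|z|)) = 1.000000.
Step 6: alpha = 0.1. fail to reject H0.

R = 6, z = 0.0000, p = 1.000000, fail to reject H0.


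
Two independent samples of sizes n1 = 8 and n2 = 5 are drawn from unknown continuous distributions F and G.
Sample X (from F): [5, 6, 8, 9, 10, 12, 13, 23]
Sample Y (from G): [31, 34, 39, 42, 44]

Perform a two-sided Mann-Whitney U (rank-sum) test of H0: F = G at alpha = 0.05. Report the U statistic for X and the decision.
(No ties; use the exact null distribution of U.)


Step 1: Combine and sort all 13 observations; assign midranks.
sorted (value, group): (5,X), (6,X), (8,X), (9,X), (10,X), (12,X), (13,X), (23,X), (31,Y), (34,Y), (39,Y), (42,Y), (44,Y)
ranks: 5->1, 6->2, 8->3, 9->4, 10->5, 12->6, 13->7, 23->8, 31->9, 34->10, 39->11, 42->12, 44->13
Step 2: Rank sum for X: R1 = 1 + 2 + 3 + 4 + 5 + 6 + 7 + 8 = 36.
Step 3: U_X = R1 - n1(n1+1)/2 = 36 - 8*9/2 = 36 - 36 = 0.
       U_Y = n1*n2 - U_X = 40 - 0 = 40.
Step 4: No ties, so the exact null distribution of U (based on enumerating the C(13,8) = 1287 equally likely rank assignments) gives the two-sided p-value.
Step 5: p-value = 0.001554; compare to alpha = 0.05. reject H0.

U_X = 0, p = 0.001554, reject H0 at alpha = 0.05.


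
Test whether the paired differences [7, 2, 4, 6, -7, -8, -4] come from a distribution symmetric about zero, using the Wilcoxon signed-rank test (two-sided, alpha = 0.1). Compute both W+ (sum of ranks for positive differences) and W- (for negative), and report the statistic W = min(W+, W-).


Step 1: Drop any zero differences (none here) and take |d_i|.
|d| = [7, 2, 4, 6, 7, 8, 4]
Step 2: Midrank |d_i| (ties get averaged ranks).
ranks: |7|->5.5, |2|->1, |4|->2.5, |6|->4, |7|->5.5, |8|->7, |4|->2.5
Step 3: Attach original signs; sum ranks with positive sign and with negative sign.
W+ = 5.5 + 1 + 2.5 + 4 = 13
W- = 5.5 + 7 + 2.5 = 15
(Check: W+ + W- = 28 should equal n(n+1)/2 = 28.)
Step 4: Test statistic W = min(W+, W-) = 13.
Step 5: Ties in |d|, so use the tie-corrected normal approximation.
        E[W] = n(n+1)/4 = 7*8/4 = 14.
        Tie groups: |d|=4 (t=2), |d|=7 (t=2); sum(t^3 - t) = 12.
        Var[W] = n(n+1)(2n+1)/24 - sum(t^3-t)/48 = 840/24 - 12/48 = 34.75.
        z = (W - E[W]) / sqrt(Var[W]) = (13 - 14) / 5.8949 = -0.1696.
        Two-sided p = 2*Phi(z) = 0.865295.
Step 6: alpha = 0.1. fail to reject H0.

W+ = 13, W- = 15, W = min = 13, p = 0.865295, fail to reject H0.


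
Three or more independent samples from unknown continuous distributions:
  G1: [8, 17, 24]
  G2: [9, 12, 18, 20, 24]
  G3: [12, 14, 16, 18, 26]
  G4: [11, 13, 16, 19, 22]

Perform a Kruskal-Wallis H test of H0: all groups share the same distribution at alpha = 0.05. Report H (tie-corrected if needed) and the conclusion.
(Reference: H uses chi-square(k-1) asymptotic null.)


Step 1: Combine all N = 18 observations and assign midranks.
sorted (value, group, rank): (8,G1,1), (9,G2,2), (11,G4,3), (12,G2,4.5), (12,G3,4.5), (13,G4,6), (14,G3,7), (16,G3,8.5), (16,G4,8.5), (17,G1,10), (18,G2,11.5), (18,G3,11.5), (19,G4,13), (20,G2,14), (22,G4,15), (24,G1,16.5), (24,G2,16.5), (26,G3,18)
Step 2: Sum ranks within each group.
R_1 = 27.5 (n_1 = 3)
R_2 = 48.5 (n_2 = 5)
R_3 = 49.5 (n_3 = 5)
R_4 = 45.5 (n_4 = 5)
Step 3: H = 12/(N(N+1)) * sum(R_i^2/n_i) - 3(N+1)
     = 12/(18*19) * (27.5^2/3 + 48.5^2/5 + 49.5^2/5 + 45.5^2/5) - 3*19
     = 0.035088 * 1626.63 - 57
     = 0.074854.
Step 4: Ties present; correction factor C = 1 - 24/(18^3 - 18) = 0.995872. Corrected H = 0.074854 / 0.995872 = 0.075164.
Step 5: Under H0, H ~ chi^2(3); p-value = 0.994641.
Step 6: alpha = 0.05. fail to reject H0.

H = 0.0752, df = 3, p = 0.994641, fail to reject H0.


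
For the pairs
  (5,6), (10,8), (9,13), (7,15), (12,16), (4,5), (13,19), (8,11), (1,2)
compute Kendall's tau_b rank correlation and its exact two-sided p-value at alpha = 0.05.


Step 1: Enumerate the 36 unordered pairs (i,j) with i<j and classify each by sign(x_j-x_i) * sign(y_j-y_i).
  (1,2):dx=+5,dy=+2->C; (1,3):dx=+4,dy=+7->C; (1,4):dx=+2,dy=+9->C; (1,5):dx=+7,dy=+10->C
  (1,6):dx=-1,dy=-1->C; (1,7):dx=+8,dy=+13->C; (1,8):dx=+3,dy=+5->C; (1,9):dx=-4,dy=-4->C
  (2,3):dx=-1,dy=+5->D; (2,4):dx=-3,dy=+7->D; (2,5):dx=+2,dy=+8->C; (2,6):dx=-6,dy=-3->C
  (2,7):dx=+3,dy=+11->C; (2,8):dx=-2,dy=+3->D; (2,9):dx=-9,dy=-6->C; (3,4):dx=-2,dy=+2->D
  (3,5):dx=+3,dy=+3->C; (3,6):dx=-5,dy=-8->C; (3,7):dx=+4,dy=+6->C; (3,8):dx=-1,dy=-2->C
  (3,9):dx=-8,dy=-11->C; (4,5):dx=+5,dy=+1->C; (4,6):dx=-3,dy=-10->C; (4,7):dx=+6,dy=+4->C
  (4,8):dx=+1,dy=-4->D; (4,9):dx=-6,dy=-13->C; (5,6):dx=-8,dy=-11->C; (5,7):dx=+1,dy=+3->C
  (5,8):dx=-4,dy=-5->C; (5,9):dx=-11,dy=-14->C; (6,7):dx=+9,dy=+14->C; (6,8):dx=+4,dy=+6->C
  (6,9):dx=-3,dy=-3->C; (7,8):dx=-5,dy=-8->C; (7,9):dx=-12,dy=-17->C; (8,9):dx=-7,dy=-9->C
Step 2: C = 31, D = 5, total pairs = 36.
Step 3: tau = (C - D)/(n(n-1)/2) = (31 - 5)/36 = 0.722222.
Step 4: Exact two-sided p-value (enumerate n! = 362880 permutations of y under H0): p = 0.005886.
Step 5: alpha = 0.05. reject H0.

tau_b = 0.7222 (C=31, D=5), p = 0.005886, reject H0.


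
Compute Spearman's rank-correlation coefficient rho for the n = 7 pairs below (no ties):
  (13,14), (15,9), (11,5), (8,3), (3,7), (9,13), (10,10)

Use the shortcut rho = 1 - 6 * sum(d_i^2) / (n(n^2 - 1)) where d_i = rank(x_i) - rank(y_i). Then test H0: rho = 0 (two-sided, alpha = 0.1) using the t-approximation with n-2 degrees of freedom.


Step 1: Rank x and y separately (midranks; no ties here).
rank(x): 13->6, 15->7, 11->5, 8->2, 3->1, 9->3, 10->4
rank(y): 14->7, 9->4, 5->2, 3->1, 7->3, 13->6, 10->5
Step 2: d_i = R_x(i) - R_y(i); compute d_i^2.
  (6-7)^2=1, (7-4)^2=9, (5-2)^2=9, (2-1)^2=1, (1-3)^2=4, (3-6)^2=9, (4-5)^2=1
sum(d^2) = 34.
Step 3: rho = 1 - 6*34 / (7*(7^2 - 1)) = 1 - 204/336 = 0.392857.
Step 4: Under H0, t = rho * sqrt((n-2)/(1-rho^2)) = 0.9553 ~ t(5).
Step 5: Two-sided p-value from the t-distribution with 5 df = 0.383317.
Step 6: alpha = 0.1. fail to reject H0.

rho = 0.3929, p = 0.383317, fail to reject H0 at alpha = 0.1.


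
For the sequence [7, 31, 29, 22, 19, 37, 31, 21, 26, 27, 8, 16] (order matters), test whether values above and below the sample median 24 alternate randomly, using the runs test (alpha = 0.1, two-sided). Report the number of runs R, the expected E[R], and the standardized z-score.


Step 1: Compute median = 24; label A = above, B = below.
Labels in order: BAABBAABAABB  (n_A = 6, n_B = 6)
Step 2: Count runs R = 7.
Step 3: Under H0 (random ordering), E[R] = 2*n_A*n_B/(n_A+n_B) + 1 = 2*6*6/12 + 1 = 7.0000.
        Var[R] = 2*n_A*n_B*(2*n_A*n_B - n_A - n_B) / ((n_A+n_B)^2 * (n_A+n_B-1)) = 4320/1584 = 2.7273.
        SD[R] = 1.6514.
Step 4: R = E[R], so z = 0 with no continuity correction.
Step 5: Two-sided p-value via normal approximation = 2*(1 - Phi(|z|)) = 1.000000.
Step 6: alpha = 0.1. fail to reject H0.

R = 7, z = 0.0000, p = 1.000000, fail to reject H0.


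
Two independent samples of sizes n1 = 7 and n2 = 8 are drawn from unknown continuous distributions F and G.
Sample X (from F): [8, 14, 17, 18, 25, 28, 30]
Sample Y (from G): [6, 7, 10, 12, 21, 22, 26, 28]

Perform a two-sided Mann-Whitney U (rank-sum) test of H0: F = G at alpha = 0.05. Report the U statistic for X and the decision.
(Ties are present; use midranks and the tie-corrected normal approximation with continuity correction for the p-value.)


Step 1: Combine and sort all 15 observations; assign midranks.
sorted (value, group): (6,Y), (7,Y), (8,X), (10,Y), (12,Y), (14,X), (17,X), (18,X), (21,Y), (22,Y), (25,X), (26,Y), (28,X), (28,Y), (30,X)
ranks: 6->1, 7->2, 8->3, 10->4, 12->5, 14->6, 17->7, 18->8, 21->9, 22->10, 25->11, 26->12, 28->13.5, 28->13.5, 30->15
Step 2: Rank sum for X: R1 = 3 + 6 + 7 + 8 + 11 + 13.5 + 15 = 63.5.
Step 3: U_X = R1 - n1(n1+1)/2 = 63.5 - 7*8/2 = 63.5 - 28 = 35.5.
       U_Y = n1*n2 - U_X = 56 - 35.5 = 20.5.
Step 4: Ties are present, so use the tie-corrected normal approximation (with continuity correction) for the p-value.
Step 5: p-value = 0.417471; compare to alpha = 0.05. fail to reject H0.

U_X = 35.5, p = 0.417471, fail to reject H0 at alpha = 0.05.


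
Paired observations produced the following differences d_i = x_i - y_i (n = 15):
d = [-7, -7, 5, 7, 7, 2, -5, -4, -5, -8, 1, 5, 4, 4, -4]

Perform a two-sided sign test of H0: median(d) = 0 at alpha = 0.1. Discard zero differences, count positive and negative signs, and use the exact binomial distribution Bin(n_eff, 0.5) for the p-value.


Step 1: Discard zero differences. Original n = 15; n_eff = number of nonzero differences = 15.
Nonzero differences (with sign): -7, -7, +5, +7, +7, +2, -5, -4, -5, -8, +1, +5, +4, +4, -4
Step 2: Count signs: positive = 8, negative = 7.
Step 3: Under H0: P(positive) = 0.5, so the number of positives S ~ Bin(15, 0.5).
Step 4: Two-sided exact p-value = sum of Bin(15,0.5) probabilities at or below the observed probability = 1.000000.
Step 5: alpha = 0.1. fail to reject H0.

n_eff = 15, pos = 8, neg = 7, p = 1.000000, fail to reject H0.


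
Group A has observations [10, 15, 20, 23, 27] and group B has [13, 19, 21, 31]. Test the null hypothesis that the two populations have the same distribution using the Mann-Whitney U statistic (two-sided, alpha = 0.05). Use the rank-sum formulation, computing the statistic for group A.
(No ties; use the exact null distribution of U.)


Step 1: Combine and sort all 9 observations; assign midranks.
sorted (value, group): (10,X), (13,Y), (15,X), (19,Y), (20,X), (21,Y), (23,X), (27,X), (31,Y)
ranks: 10->1, 13->2, 15->3, 19->4, 20->5, 21->6, 23->7, 27->8, 31->9
Step 2: Rank sum for X: R1 = 1 + 3 + 5 + 7 + 8 = 24.
Step 3: U_X = R1 - n1(n1+1)/2 = 24 - 5*6/2 = 24 - 15 = 9.
       U_Y = n1*n2 - U_X = 20 - 9 = 11.
Step 4: No ties, so the exact null distribution of U (based on enumerating the C(9,5) = 126 equally likely rank assignments) gives the two-sided p-value.
Step 5: p-value = 0.904762; compare to alpha = 0.05. fail to reject H0.

U_X = 9, p = 0.904762, fail to reject H0 at alpha = 0.05.


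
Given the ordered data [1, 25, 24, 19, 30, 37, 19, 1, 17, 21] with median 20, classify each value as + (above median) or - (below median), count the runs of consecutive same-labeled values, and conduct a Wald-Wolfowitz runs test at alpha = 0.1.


Step 1: Compute median = 20; label A = above, B = below.
Labels in order: BAABAABBBA  (n_A = 5, n_B = 5)
Step 2: Count runs R = 6.
Step 3: Under H0 (random ordering), E[R] = 2*n_A*n_B/(n_A+n_B) + 1 = 2*5*5/10 + 1 = 6.0000.
        Var[R] = 2*n_A*n_B*(2*n_A*n_B - n_A - n_B) / ((n_A+n_B)^2 * (n_A+n_B-1)) = 2000/900 = 2.2222.
        SD[R] = 1.4907.
Step 4: R = E[R], so z = 0 with no continuity correction.
Step 5: Two-sided p-value via normal approximation = 2*(1 - Phi(|z|)) = 1.000000.
Step 6: alpha = 0.1. fail to reject H0.

R = 6, z = 0.0000, p = 1.000000, fail to reject H0.


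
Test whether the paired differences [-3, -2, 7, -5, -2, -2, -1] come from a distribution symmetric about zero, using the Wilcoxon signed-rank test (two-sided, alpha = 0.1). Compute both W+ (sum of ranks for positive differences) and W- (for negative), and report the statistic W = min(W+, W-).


Step 1: Drop any zero differences (none here) and take |d_i|.
|d| = [3, 2, 7, 5, 2, 2, 1]
Step 2: Midrank |d_i| (ties get averaged ranks).
ranks: |3|->5, |2|->3, |7|->7, |5|->6, |2|->3, |2|->3, |1|->1
Step 3: Attach original signs; sum ranks with positive sign and with negative sign.
W+ = 7 = 7
W- = 5 + 3 + 6 + 3 + 3 + 1 = 21
(Check: W+ + W- = 28 should equal n(n+1)/2 = 28.)
Step 4: Test statistic W = min(W+, W-) = 7.
Step 5: Ties in |d|, so use the tie-corrected normal approximation.
        E[W] = n(n+1)/4 = 7*8/4 = 14.
        Tie groups: |d|=2 (t=3); sum(t^3 - t) = 24.
        Var[W] = n(n+1)(2n+1)/24 - sum(t^3-t)/48 = 840/24 - 24/48 = 34.5.
        z = (W - E[W]) / sqrt(Var[W]) = (7 - 14) / 5.8737 = -1.1918.
        Two-sided p = 2*Phi(z) = 0.233356.
Step 6: alpha = 0.1. fail to reject H0.

W+ = 7, W- = 21, W = min = 7, p = 0.233356, fail to reject H0.


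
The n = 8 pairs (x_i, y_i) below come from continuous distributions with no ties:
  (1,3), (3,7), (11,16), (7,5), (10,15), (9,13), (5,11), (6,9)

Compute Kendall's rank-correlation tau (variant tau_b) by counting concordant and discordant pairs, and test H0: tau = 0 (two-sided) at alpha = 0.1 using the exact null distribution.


Step 1: Enumerate the 28 unordered pairs (i,j) with i<j and classify each by sign(x_j-x_i) * sign(y_j-y_i).
  (1,2):dx=+2,dy=+4->C; (1,3):dx=+10,dy=+13->C; (1,4):dx=+6,dy=+2->C; (1,5):dx=+9,dy=+12->C
  (1,6):dx=+8,dy=+10->C; (1,7):dx=+4,dy=+8->C; (1,8):dx=+5,dy=+6->C; (2,3):dx=+8,dy=+9->C
  (2,4):dx=+4,dy=-2->D; (2,5):dx=+7,dy=+8->C; (2,6):dx=+6,dy=+6->C; (2,7):dx=+2,dy=+4->C
  (2,8):dx=+3,dy=+2->C; (3,4):dx=-4,dy=-11->C; (3,5):dx=-1,dy=-1->C; (3,6):dx=-2,dy=-3->C
  (3,7):dx=-6,dy=-5->C; (3,8):dx=-5,dy=-7->C; (4,5):dx=+3,dy=+10->C; (4,6):dx=+2,dy=+8->C
  (4,7):dx=-2,dy=+6->D; (4,8):dx=-1,dy=+4->D; (5,6):dx=-1,dy=-2->C; (5,7):dx=-5,dy=-4->C
  (5,8):dx=-4,dy=-6->C; (6,7):dx=-4,dy=-2->C; (6,8):dx=-3,dy=-4->C; (7,8):dx=+1,dy=-2->D
Step 2: C = 24, D = 4, total pairs = 28.
Step 3: tau = (C - D)/(n(n-1)/2) = (24 - 4)/28 = 0.714286.
Step 4: Exact two-sided p-value (enumerate n! = 40320 permutations of y under H0): p = 0.014137.
Step 5: alpha = 0.1. reject H0.

tau_b = 0.7143 (C=24, D=4), p = 0.014137, reject H0.


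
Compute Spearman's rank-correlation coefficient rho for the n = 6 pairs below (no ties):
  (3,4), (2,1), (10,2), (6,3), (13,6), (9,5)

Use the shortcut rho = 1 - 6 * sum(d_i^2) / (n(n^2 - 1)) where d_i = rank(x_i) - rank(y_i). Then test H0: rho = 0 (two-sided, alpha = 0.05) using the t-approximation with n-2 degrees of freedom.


Step 1: Rank x and y separately (midranks; no ties here).
rank(x): 3->2, 2->1, 10->5, 6->3, 13->6, 9->4
rank(y): 4->4, 1->1, 2->2, 3->3, 6->6, 5->5
Step 2: d_i = R_x(i) - R_y(i); compute d_i^2.
  (2-4)^2=4, (1-1)^2=0, (5-2)^2=9, (3-3)^2=0, (6-6)^2=0, (4-5)^2=1
sum(d^2) = 14.
Step 3: rho = 1 - 6*14 / (6*(6^2 - 1)) = 1 - 84/210 = 0.600000.
Step 4: Under H0, t = rho * sqrt((n-2)/(1-rho^2)) = 1.5000 ~ t(4).
Step 5: Two-sided p-value from the t-distribution with 4 df = 0.208000.
Step 6: alpha = 0.05. fail to reject H0.

rho = 0.6000, p = 0.208000, fail to reject H0 at alpha = 0.05.


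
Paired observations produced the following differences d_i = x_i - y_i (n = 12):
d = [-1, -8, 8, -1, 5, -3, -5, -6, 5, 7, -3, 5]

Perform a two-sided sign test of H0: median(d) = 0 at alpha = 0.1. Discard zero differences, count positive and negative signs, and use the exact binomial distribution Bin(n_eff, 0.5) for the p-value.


Step 1: Discard zero differences. Original n = 12; n_eff = number of nonzero differences = 12.
Nonzero differences (with sign): -1, -8, +8, -1, +5, -3, -5, -6, +5, +7, -3, +5
Step 2: Count signs: positive = 5, negative = 7.
Step 3: Under H0: P(positive) = 0.5, so the number of positives S ~ Bin(12, 0.5).
Step 4: Two-sided exact p-value = sum of Bin(12,0.5) probabilities at or below the observed probability = 0.774414.
Step 5: alpha = 0.1. fail to reject H0.

n_eff = 12, pos = 5, neg = 7, p = 0.774414, fail to reject H0.


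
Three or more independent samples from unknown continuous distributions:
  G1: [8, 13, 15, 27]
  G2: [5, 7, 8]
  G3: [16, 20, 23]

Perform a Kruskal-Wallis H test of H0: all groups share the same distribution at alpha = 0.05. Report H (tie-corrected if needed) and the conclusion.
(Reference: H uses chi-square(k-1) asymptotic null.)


Step 1: Combine all N = 10 observations and assign midranks.
sorted (value, group, rank): (5,G2,1), (7,G2,2), (8,G1,3.5), (8,G2,3.5), (13,G1,5), (15,G1,6), (16,G3,7), (20,G3,8), (23,G3,9), (27,G1,10)
Step 2: Sum ranks within each group.
R_1 = 24.5 (n_1 = 4)
R_2 = 6.5 (n_2 = 3)
R_3 = 24 (n_3 = 3)
Step 3: H = 12/(N(N+1)) * sum(R_i^2/n_i) - 3(N+1)
     = 12/(10*11) * (24.5^2/4 + 6.5^2/3 + 24^2/3) - 3*11
     = 0.109091 * 356.146 - 33
     = 5.852273.
Step 4: Ties present; correction factor C = 1 - 6/(10^3 - 10) = 0.993939. Corrected H = 5.852273 / 0.993939 = 5.887957.
Step 5: Under H0, H ~ chi^2(2); p-value = 0.052656.
Step 6: alpha = 0.05. fail to reject H0.

H = 5.8880, df = 2, p = 0.052656, fail to reject H0.


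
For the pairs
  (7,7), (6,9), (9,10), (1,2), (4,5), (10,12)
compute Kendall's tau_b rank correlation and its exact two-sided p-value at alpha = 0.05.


Step 1: Enumerate the 15 unordered pairs (i,j) with i<j and classify each by sign(x_j-x_i) * sign(y_j-y_i).
  (1,2):dx=-1,dy=+2->D; (1,3):dx=+2,dy=+3->C; (1,4):dx=-6,dy=-5->C; (1,5):dx=-3,dy=-2->C
  (1,6):dx=+3,dy=+5->C; (2,3):dx=+3,dy=+1->C; (2,4):dx=-5,dy=-7->C; (2,5):dx=-2,dy=-4->C
  (2,6):dx=+4,dy=+3->C; (3,4):dx=-8,dy=-8->C; (3,5):dx=-5,dy=-5->C; (3,6):dx=+1,dy=+2->C
  (4,5):dx=+3,dy=+3->C; (4,6):dx=+9,dy=+10->C; (5,6):dx=+6,dy=+7->C
Step 2: C = 14, D = 1, total pairs = 15.
Step 3: tau = (C - D)/(n(n-1)/2) = (14 - 1)/15 = 0.866667.
Step 4: Exact two-sided p-value (enumerate n! = 720 permutations of y under H0): p = 0.016667.
Step 5: alpha = 0.05. reject H0.

tau_b = 0.8667 (C=14, D=1), p = 0.016667, reject H0.


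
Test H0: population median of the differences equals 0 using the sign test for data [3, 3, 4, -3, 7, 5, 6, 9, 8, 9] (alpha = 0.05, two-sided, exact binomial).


Step 1: Discard zero differences. Original n = 10; n_eff = number of nonzero differences = 10.
Nonzero differences (with sign): +3, +3, +4, -3, +7, +5, +6, +9, +8, +9
Step 2: Count signs: positive = 9, negative = 1.
Step 3: Under H0: P(positive) = 0.5, so the number of positives S ~ Bin(10, 0.5).
Step 4: Two-sided exact p-value = sum of Bin(10,0.5) probabilities at or below the observed probability = 0.021484.
Step 5: alpha = 0.05. reject H0.

n_eff = 10, pos = 9, neg = 1, p = 0.021484, reject H0.


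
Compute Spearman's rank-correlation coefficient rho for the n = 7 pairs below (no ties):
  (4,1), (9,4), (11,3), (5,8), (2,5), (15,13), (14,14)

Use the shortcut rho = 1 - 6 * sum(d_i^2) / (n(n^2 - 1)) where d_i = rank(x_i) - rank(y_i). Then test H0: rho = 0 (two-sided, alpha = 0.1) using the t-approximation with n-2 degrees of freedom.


Step 1: Rank x and y separately (midranks; no ties here).
rank(x): 4->2, 9->4, 11->5, 5->3, 2->1, 15->7, 14->6
rank(y): 1->1, 4->3, 3->2, 8->5, 5->4, 13->6, 14->7
Step 2: d_i = R_x(i) - R_y(i); compute d_i^2.
  (2-1)^2=1, (4-3)^2=1, (5-2)^2=9, (3-5)^2=4, (1-4)^2=9, (7-6)^2=1, (6-7)^2=1
sum(d^2) = 26.
Step 3: rho = 1 - 6*26 / (7*(7^2 - 1)) = 1 - 156/336 = 0.535714.
Step 4: Under H0, t = rho * sqrt((n-2)/(1-rho^2)) = 1.4186 ~ t(5).
Step 5: Two-sided p-value from the t-distribution with 5 df = 0.215217.
Step 6: alpha = 0.1. fail to reject H0.

rho = 0.5357, p = 0.215217, fail to reject H0 at alpha = 0.1.


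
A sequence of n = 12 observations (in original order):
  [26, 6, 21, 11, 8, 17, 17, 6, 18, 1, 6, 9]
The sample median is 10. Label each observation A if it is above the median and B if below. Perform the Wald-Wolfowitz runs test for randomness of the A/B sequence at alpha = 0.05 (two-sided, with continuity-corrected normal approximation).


Step 1: Compute median = 10; label A = above, B = below.
Labels in order: ABAABAABABBB  (n_A = 6, n_B = 6)
Step 2: Count runs R = 8.
Step 3: Under H0 (random ordering), E[R] = 2*n_A*n_B/(n_A+n_B) + 1 = 2*6*6/12 + 1 = 7.0000.
        Var[R] = 2*n_A*n_B*(2*n_A*n_B - n_A - n_B) / ((n_A+n_B)^2 * (n_A+n_B-1)) = 4320/1584 = 2.7273.
        SD[R] = 1.6514.
Step 4: Continuity-corrected z = (R - 0.5 - E[R]) / SD[R] = (8 - 0.5 - 7.0000) / 1.6514 = 0.3028.
Step 5: Two-sided p-value via normal approximation = 2*(1 - Phi(|z|)) = 0.762069.
Step 6: alpha = 0.05. fail to reject H0.

R = 8, z = 0.3028, p = 0.762069, fail to reject H0.


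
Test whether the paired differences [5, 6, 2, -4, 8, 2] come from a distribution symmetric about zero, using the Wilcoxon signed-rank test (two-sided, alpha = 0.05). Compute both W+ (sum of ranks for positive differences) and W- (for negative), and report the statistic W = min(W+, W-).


Step 1: Drop any zero differences (none here) and take |d_i|.
|d| = [5, 6, 2, 4, 8, 2]
Step 2: Midrank |d_i| (ties get averaged ranks).
ranks: |5|->4, |6|->5, |2|->1.5, |4|->3, |8|->6, |2|->1.5
Step 3: Attach original signs; sum ranks with positive sign and with negative sign.
W+ = 4 + 5 + 1.5 + 6 + 1.5 = 18
W- = 3 = 3
(Check: W+ + W- = 21 should equal n(n+1)/2 = 21.)
Step 4: Test statistic W = min(W+, W-) = 3.
Step 5: Ties in |d|, so use the tie-corrected normal approximation.
        E[W] = n(n+1)/4 = 6*7/4 = 10.5.
        Tie groups: |d|=2 (t=2); sum(t^3 - t) = 6.
        Var[W] = n(n+1)(2n+1)/24 - sum(t^3-t)/48 = 546/24 - 6/48 = 22.625.
        z = (W - E[W]) / sqrt(Var[W]) = (3 - 10.5) / 4.7566 = -1.5768.
        Two-sided p = 2*Phi(z) = 0.114850.
Step 6: alpha = 0.05. fail to reject H0.

W+ = 18, W- = 3, W = min = 3, p = 0.114850, fail to reject H0.


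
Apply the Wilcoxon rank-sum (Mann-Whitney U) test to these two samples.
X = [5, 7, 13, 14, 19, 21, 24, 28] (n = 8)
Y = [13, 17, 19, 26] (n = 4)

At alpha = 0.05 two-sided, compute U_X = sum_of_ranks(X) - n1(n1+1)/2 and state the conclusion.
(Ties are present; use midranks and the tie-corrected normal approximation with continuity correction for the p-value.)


Step 1: Combine and sort all 12 observations; assign midranks.
sorted (value, group): (5,X), (7,X), (13,X), (13,Y), (14,X), (17,Y), (19,X), (19,Y), (21,X), (24,X), (26,Y), (28,X)
ranks: 5->1, 7->2, 13->3.5, 13->3.5, 14->5, 17->6, 19->7.5, 19->7.5, 21->9, 24->10, 26->11, 28->12
Step 2: Rank sum for X: R1 = 1 + 2 + 3.5 + 5 + 7.5 + 9 + 10 + 12 = 50.
Step 3: U_X = R1 - n1(n1+1)/2 = 50 - 8*9/2 = 50 - 36 = 14.
       U_Y = n1*n2 - U_X = 32 - 14 = 18.
Step 4: Ties are present, so use the tie-corrected normal approximation (with continuity correction) for the p-value.
Step 5: p-value = 0.798215; compare to alpha = 0.05. fail to reject H0.

U_X = 14, p = 0.798215, fail to reject H0 at alpha = 0.05.


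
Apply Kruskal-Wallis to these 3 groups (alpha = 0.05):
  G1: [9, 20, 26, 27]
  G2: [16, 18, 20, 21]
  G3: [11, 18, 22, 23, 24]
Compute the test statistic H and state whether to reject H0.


Step 1: Combine all N = 13 observations and assign midranks.
sorted (value, group, rank): (9,G1,1), (11,G3,2), (16,G2,3), (18,G2,4.5), (18,G3,4.5), (20,G1,6.5), (20,G2,6.5), (21,G2,8), (22,G3,9), (23,G3,10), (24,G3,11), (26,G1,12), (27,G1,13)
Step 2: Sum ranks within each group.
R_1 = 32.5 (n_1 = 4)
R_2 = 22 (n_2 = 4)
R_3 = 36.5 (n_3 = 5)
Step 3: H = 12/(N(N+1)) * sum(R_i^2/n_i) - 3(N+1)
     = 12/(13*14) * (32.5^2/4 + 22^2/4 + 36.5^2/5) - 3*14
     = 0.065934 * 651.513 - 42
     = 0.956868.
Step 4: Ties present; correction factor C = 1 - 12/(13^3 - 13) = 0.994505. Corrected H = 0.956868 / 0.994505 = 0.962155.
Step 5: Under H0, H ~ chi^2(2); p-value = 0.618117.
Step 6: alpha = 0.05. fail to reject H0.

H = 0.9622, df = 2, p = 0.618117, fail to reject H0.


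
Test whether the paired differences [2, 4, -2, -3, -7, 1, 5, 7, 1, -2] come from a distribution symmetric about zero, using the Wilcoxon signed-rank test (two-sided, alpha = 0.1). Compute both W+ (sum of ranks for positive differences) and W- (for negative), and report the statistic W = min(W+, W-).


Step 1: Drop any zero differences (none here) and take |d_i|.
|d| = [2, 4, 2, 3, 7, 1, 5, 7, 1, 2]
Step 2: Midrank |d_i| (ties get averaged ranks).
ranks: |2|->4, |4|->7, |2|->4, |3|->6, |7|->9.5, |1|->1.5, |5|->8, |7|->9.5, |1|->1.5, |2|->4
Step 3: Attach original signs; sum ranks with positive sign and with negative sign.
W+ = 4 + 7 + 1.5 + 8 + 9.5 + 1.5 = 31.5
W- = 4 + 6 + 9.5 + 4 = 23.5
(Check: W+ + W- = 55 should equal n(n+1)/2 = 55.)
Step 4: Test statistic W = min(W+, W-) = 23.5.
Step 5: Ties in |d|, so use the tie-corrected normal approximation.
        E[W] = n(n+1)/4 = 10*11/4 = 27.5.
        Tie groups: |d|=1 (t=2), |d|=2 (t=3), |d|=7 (t=2); sum(t^3 - t) = 36.
        Var[W] = n(n+1)(2n+1)/24 - sum(t^3-t)/48 = 2310/24 - 36/48 = 95.5.
        z = (W - E[W]) / sqrt(Var[W]) = (23.5 - 27.5) / 9.7724 = -0.4093.
        Two-sided p = 2*Phi(z) = 0.682308.
Step 6: alpha = 0.1. fail to reject H0.

W+ = 31.5, W- = 23.5, W = min = 23.5, p = 0.682308, fail to reject H0.


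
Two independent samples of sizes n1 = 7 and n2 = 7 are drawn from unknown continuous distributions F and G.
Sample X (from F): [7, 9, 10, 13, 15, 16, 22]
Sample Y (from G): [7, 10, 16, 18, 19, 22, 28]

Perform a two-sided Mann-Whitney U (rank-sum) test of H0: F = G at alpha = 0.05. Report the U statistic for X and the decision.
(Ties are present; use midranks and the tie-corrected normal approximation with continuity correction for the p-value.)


Step 1: Combine and sort all 14 observations; assign midranks.
sorted (value, group): (7,X), (7,Y), (9,X), (10,X), (10,Y), (13,X), (15,X), (16,X), (16,Y), (18,Y), (19,Y), (22,X), (22,Y), (28,Y)
ranks: 7->1.5, 7->1.5, 9->3, 10->4.5, 10->4.5, 13->6, 15->7, 16->8.5, 16->8.5, 18->10, 19->11, 22->12.5, 22->12.5, 28->14
Step 2: Rank sum for X: R1 = 1.5 + 3 + 4.5 + 6 + 7 + 8.5 + 12.5 = 43.
Step 3: U_X = R1 - n1(n1+1)/2 = 43 - 7*8/2 = 43 - 28 = 15.
       U_Y = n1*n2 - U_X = 49 - 15 = 34.
Step 4: Ties are present, so use the tie-corrected normal approximation (with continuity correction) for the p-value.
Step 5: p-value = 0.248063; compare to alpha = 0.05. fail to reject H0.

U_X = 15, p = 0.248063, fail to reject H0 at alpha = 0.05.


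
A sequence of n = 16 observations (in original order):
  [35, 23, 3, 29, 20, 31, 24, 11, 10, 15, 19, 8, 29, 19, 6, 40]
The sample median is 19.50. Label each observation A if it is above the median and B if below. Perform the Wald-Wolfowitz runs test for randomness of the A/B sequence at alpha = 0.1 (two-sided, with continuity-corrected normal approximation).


Step 1: Compute median = 19.50; label A = above, B = below.
Labels in order: AABAAAABBBBBABBA  (n_A = 8, n_B = 8)
Step 2: Count runs R = 7.
Step 3: Under H0 (random ordering), E[R] = 2*n_A*n_B/(n_A+n_B) + 1 = 2*8*8/16 + 1 = 9.0000.
        Var[R] = 2*n_A*n_B*(2*n_A*n_B - n_A - n_B) / ((n_A+n_B)^2 * (n_A+n_B-1)) = 14336/3840 = 3.7333.
        SD[R] = 1.9322.
Step 4: Continuity-corrected z = (R + 0.5 - E[R]) / SD[R] = (7 + 0.5 - 9.0000) / 1.9322 = -0.7763.
Step 5: Two-sided p-value via normal approximation = 2*(1 - Phi(|z|)) = 0.437558.
Step 6: alpha = 0.1. fail to reject H0.

R = 7, z = -0.7763, p = 0.437558, fail to reject H0.


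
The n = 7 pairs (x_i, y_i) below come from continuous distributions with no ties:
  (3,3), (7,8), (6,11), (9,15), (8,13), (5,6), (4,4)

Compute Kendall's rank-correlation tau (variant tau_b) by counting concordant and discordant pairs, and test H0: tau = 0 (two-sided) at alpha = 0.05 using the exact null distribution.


Step 1: Enumerate the 21 unordered pairs (i,j) with i<j and classify each by sign(x_j-x_i) * sign(y_j-y_i).
  (1,2):dx=+4,dy=+5->C; (1,3):dx=+3,dy=+8->C; (1,4):dx=+6,dy=+12->C; (1,5):dx=+5,dy=+10->C
  (1,6):dx=+2,dy=+3->C; (1,7):dx=+1,dy=+1->C; (2,3):dx=-1,dy=+3->D; (2,4):dx=+2,dy=+7->C
  (2,5):dx=+1,dy=+5->C; (2,6):dx=-2,dy=-2->C; (2,7):dx=-3,dy=-4->C; (3,4):dx=+3,dy=+4->C
  (3,5):dx=+2,dy=+2->C; (3,6):dx=-1,dy=-5->C; (3,7):dx=-2,dy=-7->C; (4,5):dx=-1,dy=-2->C
  (4,6):dx=-4,dy=-9->C; (4,7):dx=-5,dy=-11->C; (5,6):dx=-3,dy=-7->C; (5,7):dx=-4,dy=-9->C
  (6,7):dx=-1,dy=-2->C
Step 2: C = 20, D = 1, total pairs = 21.
Step 3: tau = (C - D)/(n(n-1)/2) = (20 - 1)/21 = 0.904762.
Step 4: Exact two-sided p-value (enumerate n! = 5040 permutations of y under H0): p = 0.002778.
Step 5: alpha = 0.05. reject H0.

tau_b = 0.9048 (C=20, D=1), p = 0.002778, reject H0.


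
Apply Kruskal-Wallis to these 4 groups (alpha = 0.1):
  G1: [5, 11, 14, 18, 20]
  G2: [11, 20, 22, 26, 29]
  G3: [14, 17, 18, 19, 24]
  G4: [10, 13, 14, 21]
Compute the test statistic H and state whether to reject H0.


Step 1: Combine all N = 19 observations and assign midranks.
sorted (value, group, rank): (5,G1,1), (10,G4,2), (11,G1,3.5), (11,G2,3.5), (13,G4,5), (14,G1,7), (14,G3,7), (14,G4,7), (17,G3,9), (18,G1,10.5), (18,G3,10.5), (19,G3,12), (20,G1,13.5), (20,G2,13.5), (21,G4,15), (22,G2,16), (24,G3,17), (26,G2,18), (29,G2,19)
Step 2: Sum ranks within each group.
R_1 = 35.5 (n_1 = 5)
R_2 = 70 (n_2 = 5)
R_3 = 55.5 (n_3 = 5)
R_4 = 29 (n_4 = 4)
Step 3: H = 12/(N(N+1)) * sum(R_i^2/n_i) - 3(N+1)
     = 12/(19*20) * (35.5^2/5 + 70^2/5 + 55.5^2/5 + 29^2/4) - 3*20
     = 0.031579 * 2058.35 - 60
     = 5.000526.
Step 4: Ties present; correction factor C = 1 - 42/(19^3 - 19) = 0.993860. Corrected H = 5.000526 / 0.993860 = 5.031421.
Step 5: Under H0, H ~ chi^2(3); p-value = 0.169511.
Step 6: alpha = 0.1. fail to reject H0.

H = 5.0314, df = 3, p = 0.169511, fail to reject H0.


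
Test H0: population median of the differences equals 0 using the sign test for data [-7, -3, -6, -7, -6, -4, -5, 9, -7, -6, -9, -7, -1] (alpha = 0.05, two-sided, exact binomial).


Step 1: Discard zero differences. Original n = 13; n_eff = number of nonzero differences = 13.
Nonzero differences (with sign): -7, -3, -6, -7, -6, -4, -5, +9, -7, -6, -9, -7, -1
Step 2: Count signs: positive = 1, negative = 12.
Step 3: Under H0: P(positive) = 0.5, so the number of positives S ~ Bin(13, 0.5).
Step 4: Two-sided exact p-value = sum of Bin(13,0.5) probabilities at or below the observed probability = 0.003418.
Step 5: alpha = 0.05. reject H0.

n_eff = 13, pos = 1, neg = 12, p = 0.003418, reject H0.


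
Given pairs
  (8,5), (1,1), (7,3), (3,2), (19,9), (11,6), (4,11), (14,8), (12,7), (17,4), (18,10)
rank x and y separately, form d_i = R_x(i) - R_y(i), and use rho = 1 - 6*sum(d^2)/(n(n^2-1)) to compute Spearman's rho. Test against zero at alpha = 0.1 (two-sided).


Step 1: Rank x and y separately (midranks; no ties here).
rank(x): 8->5, 1->1, 7->4, 3->2, 19->11, 11->6, 4->3, 14->8, 12->7, 17->9, 18->10
rank(y): 5->5, 1->1, 3->3, 2->2, 9->9, 6->6, 11->11, 8->8, 7->7, 4->4, 10->10
Step 2: d_i = R_x(i) - R_y(i); compute d_i^2.
  (5-5)^2=0, (1-1)^2=0, (4-3)^2=1, (2-2)^2=0, (11-9)^2=4, (6-6)^2=0, (3-11)^2=64, (8-8)^2=0, (7-7)^2=0, (9-4)^2=25, (10-10)^2=0
sum(d^2) = 94.
Step 3: rho = 1 - 6*94 / (11*(11^2 - 1)) = 1 - 564/1320 = 0.572727.
Step 4: Under H0, t = rho * sqrt((n-2)/(1-rho^2)) = 2.0960 ~ t(9).
Step 5: Two-sided p-value from the t-distribution with 9 df = 0.065543.
Step 6: alpha = 0.1. reject H0.

rho = 0.5727, p = 0.065543, reject H0 at alpha = 0.1.


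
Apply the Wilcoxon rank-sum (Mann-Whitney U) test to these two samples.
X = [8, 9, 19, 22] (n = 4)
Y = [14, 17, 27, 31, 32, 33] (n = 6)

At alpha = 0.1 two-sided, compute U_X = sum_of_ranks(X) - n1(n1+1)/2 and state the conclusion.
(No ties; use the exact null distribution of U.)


Step 1: Combine and sort all 10 observations; assign midranks.
sorted (value, group): (8,X), (9,X), (14,Y), (17,Y), (19,X), (22,X), (27,Y), (31,Y), (32,Y), (33,Y)
ranks: 8->1, 9->2, 14->3, 17->4, 19->5, 22->6, 27->7, 31->8, 32->9, 33->10
Step 2: Rank sum for X: R1 = 1 + 2 + 5 + 6 = 14.
Step 3: U_X = R1 - n1(n1+1)/2 = 14 - 4*5/2 = 14 - 10 = 4.
       U_Y = n1*n2 - U_X = 24 - 4 = 20.
Step 4: No ties, so the exact null distribution of U (based on enumerating the C(10,4) = 210 equally likely rank assignments) gives the two-sided p-value.
Step 5: p-value = 0.114286; compare to alpha = 0.1. fail to reject H0.

U_X = 4, p = 0.114286, fail to reject H0 at alpha = 0.1.


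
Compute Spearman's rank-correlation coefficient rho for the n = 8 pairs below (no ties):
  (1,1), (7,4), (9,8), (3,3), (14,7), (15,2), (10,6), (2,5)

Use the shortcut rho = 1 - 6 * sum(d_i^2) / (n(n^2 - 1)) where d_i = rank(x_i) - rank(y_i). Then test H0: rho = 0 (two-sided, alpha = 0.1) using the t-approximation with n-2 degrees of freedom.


Step 1: Rank x and y separately (midranks; no ties here).
rank(x): 1->1, 7->4, 9->5, 3->3, 14->7, 15->8, 10->6, 2->2
rank(y): 1->1, 4->4, 8->8, 3->3, 7->7, 2->2, 6->6, 5->5
Step 2: d_i = R_x(i) - R_y(i); compute d_i^2.
  (1-1)^2=0, (4-4)^2=0, (5-8)^2=9, (3-3)^2=0, (7-7)^2=0, (8-2)^2=36, (6-6)^2=0, (2-5)^2=9
sum(d^2) = 54.
Step 3: rho = 1 - 6*54 / (8*(8^2 - 1)) = 1 - 324/504 = 0.357143.
Step 4: Under H0, t = rho * sqrt((n-2)/(1-rho^2)) = 0.9366 ~ t(6).
Step 5: Two-sided p-value from the t-distribution with 6 df = 0.385121.
Step 6: alpha = 0.1. fail to reject H0.

rho = 0.3571, p = 0.385121, fail to reject H0 at alpha = 0.1.


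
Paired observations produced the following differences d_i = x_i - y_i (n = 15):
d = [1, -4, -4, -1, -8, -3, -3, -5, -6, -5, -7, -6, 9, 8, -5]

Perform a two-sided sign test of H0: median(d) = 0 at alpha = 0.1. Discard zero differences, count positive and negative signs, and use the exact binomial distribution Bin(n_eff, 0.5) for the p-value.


Step 1: Discard zero differences. Original n = 15; n_eff = number of nonzero differences = 15.
Nonzero differences (with sign): +1, -4, -4, -1, -8, -3, -3, -5, -6, -5, -7, -6, +9, +8, -5
Step 2: Count signs: positive = 3, negative = 12.
Step 3: Under H0: P(positive) = 0.5, so the number of positives S ~ Bin(15, 0.5).
Step 4: Two-sided exact p-value = sum of Bin(15,0.5) probabilities at or below the observed probability = 0.035156.
Step 5: alpha = 0.1. reject H0.

n_eff = 15, pos = 3, neg = 12, p = 0.035156, reject H0.


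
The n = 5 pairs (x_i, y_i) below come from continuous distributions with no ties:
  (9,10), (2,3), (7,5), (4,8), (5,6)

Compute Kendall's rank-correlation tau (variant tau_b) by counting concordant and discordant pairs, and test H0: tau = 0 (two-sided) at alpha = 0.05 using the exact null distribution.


Step 1: Enumerate the 10 unordered pairs (i,j) with i<j and classify each by sign(x_j-x_i) * sign(y_j-y_i).
  (1,2):dx=-7,dy=-7->C; (1,3):dx=-2,dy=-5->C; (1,4):dx=-5,dy=-2->C; (1,5):dx=-4,dy=-4->C
  (2,3):dx=+5,dy=+2->C; (2,4):dx=+2,dy=+5->C; (2,5):dx=+3,dy=+3->C; (3,4):dx=-3,dy=+3->D
  (3,5):dx=-2,dy=+1->D; (4,5):dx=+1,dy=-2->D
Step 2: C = 7, D = 3, total pairs = 10.
Step 3: tau = (C - D)/(n(n-1)/2) = (7 - 3)/10 = 0.400000.
Step 4: Exact two-sided p-value (enumerate n! = 120 permutations of y under H0): p = 0.483333.
Step 5: alpha = 0.05. fail to reject H0.

tau_b = 0.4000 (C=7, D=3), p = 0.483333, fail to reject H0.


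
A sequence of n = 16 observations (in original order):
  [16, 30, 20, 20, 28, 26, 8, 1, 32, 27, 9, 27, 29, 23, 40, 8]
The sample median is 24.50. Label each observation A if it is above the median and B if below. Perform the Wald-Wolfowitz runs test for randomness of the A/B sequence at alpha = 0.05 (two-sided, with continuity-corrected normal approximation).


Step 1: Compute median = 24.50; label A = above, B = below.
Labels in order: BABBAABBAABAABAB  (n_A = 8, n_B = 8)
Step 2: Count runs R = 11.
Step 3: Under H0 (random ordering), E[R] = 2*n_A*n_B/(n_A+n_B) + 1 = 2*8*8/16 + 1 = 9.0000.
        Var[R] = 2*n_A*n_B*(2*n_A*n_B - n_A - n_B) / ((n_A+n_B)^2 * (n_A+n_B-1)) = 14336/3840 = 3.7333.
        SD[R] = 1.9322.
Step 4: Continuity-corrected z = (R - 0.5 - E[R]) / SD[R] = (11 - 0.5 - 9.0000) / 1.9322 = 0.7763.
Step 5: Two-sided p-value via normal approximation = 2*(1 - Phi(|z|)) = 0.437558.
Step 6: alpha = 0.05. fail to reject H0.

R = 11, z = 0.7763, p = 0.437558, fail to reject H0.


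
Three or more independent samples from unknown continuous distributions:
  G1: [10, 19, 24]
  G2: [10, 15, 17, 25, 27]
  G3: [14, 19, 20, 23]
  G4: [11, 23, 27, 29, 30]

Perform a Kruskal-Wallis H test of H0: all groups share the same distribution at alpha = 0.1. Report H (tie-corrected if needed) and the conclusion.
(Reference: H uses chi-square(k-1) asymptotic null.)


Step 1: Combine all N = 17 observations and assign midranks.
sorted (value, group, rank): (10,G1,1.5), (10,G2,1.5), (11,G4,3), (14,G3,4), (15,G2,5), (17,G2,6), (19,G1,7.5), (19,G3,7.5), (20,G3,9), (23,G3,10.5), (23,G4,10.5), (24,G1,12), (25,G2,13), (27,G2,14.5), (27,G4,14.5), (29,G4,16), (30,G4,17)
Step 2: Sum ranks within each group.
R_1 = 21 (n_1 = 3)
R_2 = 40 (n_2 = 5)
R_3 = 31 (n_3 = 4)
R_4 = 61 (n_4 = 5)
Step 3: H = 12/(N(N+1)) * sum(R_i^2/n_i) - 3(N+1)
     = 12/(17*18) * (21^2/3 + 40^2/5 + 31^2/4 + 61^2/5) - 3*18
     = 0.039216 * 1451.45 - 54
     = 2.919608.
Step 4: Ties present; correction factor C = 1 - 24/(17^3 - 17) = 0.995098. Corrected H = 2.919608 / 0.995098 = 2.933990.
Step 5: Under H0, H ~ chi^2(3); p-value = 0.401915.
Step 6: alpha = 0.1. fail to reject H0.

H = 2.9340, df = 3, p = 0.401915, fail to reject H0.


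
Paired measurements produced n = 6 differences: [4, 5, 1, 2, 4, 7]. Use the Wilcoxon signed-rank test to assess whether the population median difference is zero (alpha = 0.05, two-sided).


Step 1: Drop any zero differences (none here) and take |d_i|.
|d| = [4, 5, 1, 2, 4, 7]
Step 2: Midrank |d_i| (ties get averaged ranks).
ranks: |4|->3.5, |5|->5, |1|->1, |2|->2, |4|->3.5, |7|->6
Step 3: Attach original signs; sum ranks with positive sign and with negative sign.
W+ = 3.5 + 5 + 1 + 2 + 3.5 + 6 = 21
W- = 0 = 0
(Check: W+ + W- = 21 should equal n(n+1)/2 = 21.)
Step 4: Test statistic W = min(W+, W-) = 0.
Step 5: Ties in |d|, so use the tie-corrected normal approximation.
        E[W] = n(n+1)/4 = 6*7/4 = 10.5.
        Tie groups: |d|=4 (t=2); sum(t^3 - t) = 6.
        Var[W] = n(n+1)(2n+1)/24 - sum(t^3-t)/48 = 546/24 - 6/48 = 22.625.
        z = (W - E[W]) / sqrt(Var[W]) = (0 - 10.5) / 4.7566 = -2.2075.
        Two-sided p = 2*Phi(z) = 0.027281.
Step 6: alpha = 0.05. reject H0.

W+ = 21, W- = 0, W = min = 0, p = 0.027281, reject H0.
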